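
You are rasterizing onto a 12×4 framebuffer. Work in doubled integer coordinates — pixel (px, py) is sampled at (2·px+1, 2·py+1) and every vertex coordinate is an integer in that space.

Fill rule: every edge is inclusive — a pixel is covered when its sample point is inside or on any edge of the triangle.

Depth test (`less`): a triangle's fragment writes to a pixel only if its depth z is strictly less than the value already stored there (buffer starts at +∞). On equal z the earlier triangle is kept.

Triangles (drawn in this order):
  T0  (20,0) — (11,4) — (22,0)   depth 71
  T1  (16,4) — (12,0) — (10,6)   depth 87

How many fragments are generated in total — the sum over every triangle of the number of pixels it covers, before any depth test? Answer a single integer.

T0:
  2·area = 8  (B↔C swapped to make it positive)
  edge (20, 0)→(22, 0): d=(2,0) inclusive
  edge (22, 0)→(11, 4): d=(-11,4) inclusive
  edge (11, 4)→(20, 0): d=(9,-4) inclusive
    (9,0)@(19, 1): e=[2,1,5] → X
    (10,0)@(21, 1): e=[2,-7,13] → .
    (9,1)@(19, 3): e=[6,-21,23] → .
  covered (1 px):
    . . . . . . . . . X . .
    . . . . . . . . . . . .
    . . . . . . . . . . . .
    . . . . . . . . . . . .
T1:
  2·area = 32  (B↔C swapped to make it positive)
  edge (16, 4)→(10, 6): d=(-6,2) inclusive
  edge (10, 6)→(12, 0): d=(2,-6) inclusive
  edge (12, 0)→(16, 4): d=(4,4) inclusive
    (6,0)@(13, 1): e=[24,8,0] → X  [on edge]
    (7,0)@(15, 1): e=[20,20,-8] → .
    (5,1)@(11, 3): e=[16,0,16] → X  [on edge]
    (7,1)@(15, 3): e=[8,24,0] → X  [on edge]
    (8,1)@(17, 3): e=[4,36,-8] → .
    (9,1)@(19, 3): e=[0,48,-16] → .  [on edge]
    (5,2)@(11, 5): e=[4,4,24] → X
    (6,2)@(13, 5): e=[0,16,16] → X  [on edge]
    (7,2)@(15, 5): e=[-4,28,8] → .
    (8,2)@(17, 5): e=[-8,40,0] → .  [on edge]
    (3,3)@(7, 7): e=[0,-16,48] → .  [on edge]
    (5,3)@(11, 7): e=[-8,8,32] → .
    (9,3)@(19, 7): e=[-24,56,0] → .  [on edge]
  covered (6 px):
    . . . . . . X . . . . .
    . . . . . X X X . . . .
    . . . . . X X . . . . .
    . . . . . . . . . . . .

Result: 7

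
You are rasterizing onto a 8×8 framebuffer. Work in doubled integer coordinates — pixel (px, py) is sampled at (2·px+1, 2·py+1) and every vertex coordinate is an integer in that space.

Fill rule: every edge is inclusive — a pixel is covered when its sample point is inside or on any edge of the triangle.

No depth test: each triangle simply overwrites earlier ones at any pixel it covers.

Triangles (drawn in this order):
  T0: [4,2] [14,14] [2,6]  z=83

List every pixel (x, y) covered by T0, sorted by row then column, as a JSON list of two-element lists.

T0:
  2·area = 64
  edge (4, 2)→(14, 14): d=(10,12) inclusive
  edge (14, 14)→(2, 6): d=(-12,-8) inclusive
  edge (2, 6)→(4, 2): d=(2,-4) inclusive
    (1,2)@(3, 5): e=[42,20,2] → █
    (2,2)@(5, 5): e=[18,36,10] → █
    (3,2)@(7, 5): e=[-6,52,18] → ·
    (1,3)@(3, 7): e=[62,-4,6] → ·
    (2,3)@(5, 7): e=[38,12,14] → █
    (3,3)@(7, 7): e=[14,28,22] → █
    (4,3)@(9, 7): e=[-10,44,30] → ·
    (2,4)@(5, 9): e=[58,-12,18] → ·
    (3,4)@(7, 9): e=[34,4,26] → █
    (4,4)@(9, 9): e=[10,20,34] → █
    (5,4)@(11, 9): e=[-14,36,42] → ·
    (3,5)@(7, 11): e=[54,-20,30] → ·
  covered (8 px):
    · · · · · · · ·
    · · · · · · · ·
    · █ █ · · · · ·
    · · █ █ · · · ·
    · · · █ █ · · ·
    · · · · · █ · ·
    · · · · · · █ ·
    · · · · · · · ·

Final: [[1,2],[2,2],[2,3],[3,3],[3,4],[4,4],[5,5],[6,6]]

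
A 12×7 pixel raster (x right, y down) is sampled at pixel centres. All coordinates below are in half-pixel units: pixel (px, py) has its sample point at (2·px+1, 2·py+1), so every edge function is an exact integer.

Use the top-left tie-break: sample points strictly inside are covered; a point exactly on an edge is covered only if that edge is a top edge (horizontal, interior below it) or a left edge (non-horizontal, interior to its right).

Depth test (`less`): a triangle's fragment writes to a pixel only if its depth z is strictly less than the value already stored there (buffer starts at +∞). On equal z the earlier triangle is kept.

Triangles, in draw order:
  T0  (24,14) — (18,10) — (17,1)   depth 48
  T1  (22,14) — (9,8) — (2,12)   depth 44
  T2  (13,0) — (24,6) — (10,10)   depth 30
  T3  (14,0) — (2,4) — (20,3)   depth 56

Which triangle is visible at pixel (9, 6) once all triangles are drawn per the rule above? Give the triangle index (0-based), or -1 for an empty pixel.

T0:
  2·area = 50
  edge (24, 14)→(18, 10): d=(-6,-4) top-left  bias=+0
  edge (18, 10)→(17, 1): d=(-1,-9) top-left  bias=+0
  edge (17, 1)→(24, 14): d=(7,13) right/bottom  bias=-1
    (8,0)@(17, 1): e=[50,0,0] → .  [on edge]
    (9,2)@(19, 5): e=[34,14,2] → X
    (10,2)@(21, 5): e=[42,32,-24] → .
    (9,3)@(19, 7): e=[22,12,16] → X
    (10,3)@(21, 7): e=[30,30,-10] → .
    (9,4)@(19, 9): e=[10,10,30] → X
    (10,4)@(21, 9): e=[18,28,4] → X
    (11,4)@(23, 9): e=[26,46,-22] → .
    (9,5)@(19, 11): e=[-2,8,44] → .
    (10,5)@(21, 11): e=[6,26,18] → X
    (11,5)@(23, 11): e=[14,44,-8] → .
    (10,6)@(21, 13): e=[-6,24,32] → .
  covered (6 px):
    . . . . . . . . . . . .
    . . . . . . . . . . . .
    . . . . . . . . . X . .
    . . . . . . . . . X . .
    . . . . . . . . . X X .
    . . . . . . . . . . X .
    . . . . . . . . . . . X
T1:
  2·area = 94  (B↔C swapped to make it positive)
  edge (22, 14)→(2, 12): d=(-20,-2) top-left  bias=+0
  edge (2, 12)→(9, 8): d=(7,-4) top-left  bias=+0
  edge (9, 8)→(22, 14): d=(13,6) right/bottom  bias=-1
    (4,4)@(9, 9): e=[74,7,13] → X
    (5,4)@(11, 9): e=[78,15,1] → X
    (6,4)@(13, 9): e=[82,23,-11] → .
    (2,5)@(5, 11): e=[26,5,63] → X
    (3,5)@(7, 11): e=[30,13,51] → X
    (6,5)@(13, 11): e=[42,37,15] → X
    (7,5)@(15, 11): e=[46,45,3] → X
    (8,5)@(17, 11): e=[50,53,-9] → .
    (2,6)@(5, 13): e=[-14,19,89] → .
    (3,6)@(7, 13): e=[-10,27,77] → .
    (4,6)@(9, 13): e=[-6,35,65] → .
    (5,6)@(11, 13): e=[-2,43,53] → .
  covered (12 px):
    . . . . . . . . . . . .
    . . . . . . . . . . . .
    . . . . . . . . . . . .
    . . . . . . . . . . . .
    . . . . X X . . . . . .
    . . X X X X X X . . . .
    . . . . . . X X X X . .
T2:
  2·area = 128
  edge (13, 0)→(24, 6): d=(11,6) right/bottom  bias=-1
  edge (24, 6)→(10, 10): d=(-14,4) right/bottom  bias=-1
  edge (10, 10)→(13, 0): d=(3,-10) top-left  bias=+0
    (6,0)@(13, 1): e=[11,114,3] → X
    (7,0)@(15, 1): e=[-1,106,23] → .
    (6,1)@(13, 3): e=[33,86,9] → X
    (7,1)@(15, 3): e=[21,78,29] → X
    (8,1)@(17, 3): e=[9,70,49] → X
    (9,1)@(19, 3): e=[-3,62,69] → .
    (6,2)@(13, 5): e=[55,58,15] → X
    (9,2)@(19, 5): e=[19,34,75] → X
    (10,2)@(21, 5): e=[7,26,95] → X
    (11,2)@(23, 5): e=[-5,18,115] → .
    (5,3)@(11, 7): e=[89,38,1] → X
    (10,3)@(21, 7): e=[29,-2,101] → .
  covered (16 px):
    . . . . . . X . . . . .
    . . . . . . X X X . . .
    . . . . . . X X X X X .
    . . . . . X X X X X . .
    . . . . . X X . . . . .
    . . . . . . . . . . . .
    . . . . . . . . . . . .
T3:
  2·area = 60  (B↔C swapped to make it positive)
  edge (14, 0)→(20, 3): d=(6,3) right/bottom  bias=-1
  edge (20, 3)→(2, 4): d=(-18,1) right/bottom  bias=-1
  edge (2, 4)→(14, 0): d=(12,-4) top-left  bias=+0
    (5,0)@(11, 1): e=[15,45,0] → X  [on edge]
    (6,0)@(13, 1): e=[9,43,8] → X
    (7,0)@(15, 1): e=[3,41,16] → X
    (8,0)@(17, 1): e=[-3,39,24] → .
    (2,1)@(5, 3): e=[45,15,0] → X  [on edge]
    (3,1)@(7, 3): e=[39,13,8] → X
    (4,1)@(9, 3): e=[33,11,16] → X
    (8,1)@(17, 3): e=[9,3,48] → X
    (9,1)@(19, 3): e=[3,1,56] → X
    (10,1)@(21, 3): e=[-3,-1,64] → .
    (2,2)@(5, 5): e=[57,-21,24] → .
    (3,2)@(7, 5): e=[51,-23,32] → .
  covered (11 px):
    . . . . . X X X . . . .
    . . X X X X X X X X . .
    . . . . . . . . . . . .
    . . . . . . . . . . . .
    . . . . . . . . . . . .
    . . . . . . . . . . . .
    . . . . . . . . . . . .

Z-buffer (winner per pixel, '.' = empty):
  . . . . . 3 2 3 . . . .
  . . 3 3 3 3 2 2 2 3 . .
  . . . . . . 2 2 2 2 2 .
  . . . . . 2 2 2 2 2 . .
  . . . . 1 2 2 . . 0 0 .
  . . 1 1 1 1 1 1 . . 0 .
  . . . . . . 1 1 1 1 . 0

Answer: 1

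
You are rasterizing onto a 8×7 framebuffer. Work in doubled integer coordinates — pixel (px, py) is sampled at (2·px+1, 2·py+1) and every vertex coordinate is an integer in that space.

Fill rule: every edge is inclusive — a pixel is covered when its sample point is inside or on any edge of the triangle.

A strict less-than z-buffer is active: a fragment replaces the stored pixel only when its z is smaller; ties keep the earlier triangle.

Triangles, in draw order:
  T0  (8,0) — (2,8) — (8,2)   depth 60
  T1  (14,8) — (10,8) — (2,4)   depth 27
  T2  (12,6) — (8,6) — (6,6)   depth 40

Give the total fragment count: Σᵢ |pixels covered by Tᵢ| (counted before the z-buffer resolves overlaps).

T0:
  2·area = 12  (B↔C swapped to make it positive)
  edge (8, 0)→(8, 2): d=(0,2) inclusive
  edge (8, 2)→(2, 8): d=(-6,6) inclusive
  edge (2, 8)→(8, 0): d=(6,-8) inclusive
    (4,0)@(9, 1): e=[-2,0,14] → ·  [on edge]
    (3,1)@(7, 3): e=[2,0,10] → █  [on edge]
    (4,1)@(9, 3): e=[-2,-12,26] → ·
    (2,2)@(5, 5): e=[6,0,6] → █  [on edge]
    (3,2)@(7, 5): e=[2,-12,22] → ·
    (1,3)@(3, 7): e=[10,0,2] → █  [on edge]
    (2,3)@(5, 7): e=[6,-12,18] → ·
    (0,4)@(1, 9): e=[14,0,-2] → ·  [on edge]
    (1,4)@(3, 9): e=[10,-12,14] → ·
  covered (3 px):
    · · · · · · · ·
    · · · █ · · · ·
    · · █ · · · · ·
    · █ · · · · · ·
    · · · · · · · ·
    · · · · · · · ·
    · · · · · · · ·
T1:
  2·area = 16
  edge (14, 8)→(10, 8): d=(-4,0) inclusive
  edge (10, 8)→(2, 4): d=(-8,-4) inclusive
  edge (2, 4)→(14, 8): d=(12,4) inclusive
    (2,2)@(5, 5): e=[12,4,0] → █  [on edge]
    (3,2)@(7, 5): e=[12,12,-8] → ·
    (2,3)@(5, 7): e=[4,-12,24] → ·
    (4,3)@(9, 7): e=[4,4,8] → █
    (5,3)@(11, 7): e=[4,12,0] → █  [on edge]
    (6,3)@(13, 7): e=[4,20,-8] → ·
    (4,4)@(9, 9): e=[-4,-12,32] → ·
    (5,4)@(11, 9): e=[-4,-4,24] → ·
  covered (3 px):
    · · · · · · · ·
    · · · · · · · ·
    · · █ · · · · ·
    · · · · █ █ · ·
    · · · · · · · ·
    · · · · · · · ·
    · · · · · · · ·
T2:
  degenerate (2·area = 0) — covers nothing

Result: 6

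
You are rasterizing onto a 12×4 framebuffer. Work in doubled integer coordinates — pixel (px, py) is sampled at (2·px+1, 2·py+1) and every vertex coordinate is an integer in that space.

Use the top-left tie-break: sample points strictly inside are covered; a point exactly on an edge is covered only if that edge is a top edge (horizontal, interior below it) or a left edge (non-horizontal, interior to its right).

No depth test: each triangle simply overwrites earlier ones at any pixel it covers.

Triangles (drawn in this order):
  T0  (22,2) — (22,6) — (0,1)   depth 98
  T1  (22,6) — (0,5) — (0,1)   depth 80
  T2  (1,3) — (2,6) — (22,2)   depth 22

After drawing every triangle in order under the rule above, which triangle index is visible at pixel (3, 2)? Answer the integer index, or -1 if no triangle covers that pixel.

T0:
  2·area = 88
  edge (22, 2)→(22, 6): d=(0,4) right/bottom  bias=-1
  edge (22, 6)→(0, 1): d=(-22,-5) top-left  bias=+0
  edge (0, 1)→(22, 2): d=(22,1) right/bottom  bias=-1
    (4,1)@(9, 3): e=[52,1,35] → █
    (5,1)@(11, 3): e=[44,11,33] → █
    (6,1)@(13, 3): e=[36,21,31] → █
    (7,1)@(15, 3): e=[28,31,29] → █
    (8,1)@(17, 3): e=[20,41,27] → █
    (9,1)@(19, 3): e=[12,51,25] → █
    (10,1)@(21, 3): e=[4,61,23] → █
    (11,1)@(23, 3): e=[-4,71,21] → ·
    (4,2)@(9, 5): e=[52,-43,79] → ·
    (5,2)@(11, 5): e=[44,-33,77] → ·
    (6,2)@(13, 5): e=[36,-23,75] → ·
    (7,2)@(15, 5): e=[28,-13,73] → ·
  covered (9 px):
    · · · · · · · · · · · ·
    · · · · █ █ █ █ █ █ █ ·
    · · · · · · · · · █ █ ·
    · · · · · · · · · · · ·
T1:
  2·area = 88
  edge (22, 6)→(0, 5): d=(-22,-1) top-left  bias=+0
  edge (0, 5)→(0, 1): d=(0,-4) top-left  bias=+0
  edge (0, 1)→(22, 6): d=(22,5) right/bottom  bias=-1
    (0,1)@(1, 3): e=[45,4,39] → █
    (1,1)@(3, 3): e=[47,12,29] → █
    (2,1)@(5, 3): e=[49,20,19] → █
    (3,1)@(7, 3): e=[51,28,9] → █
    (4,1)@(9, 3): e=[53,36,-1] → ·
    (0,2)@(1, 5): e=[1,4,83] → █
    (4,2)@(9, 5): e=[9,36,43] → █
    (5,2)@(11, 5): e=[11,44,33] → █
    (6,2)@(13, 5): e=[13,52,23] → █
    (7,2)@(15, 5): e=[15,60,13] → █
    (8,2)@(17, 5): e=[17,68,3] → █
    (9,2)@(19, 5): e=[19,76,-7] → ·
  covered (13 px):
    · · · · · · · · · · · ·
    █ █ █ █ · · · · · · · ·
    █ █ █ █ █ █ █ █ █ · · ·
    · · · · · · · · · · · ·
T2:
  2·area = 64  (B↔C swapped to make it positive)
  edge (1, 3)→(22, 2): d=(21,-1) top-left  bias=+0
  edge (22, 2)→(2, 6): d=(-20,4) right/bottom  bias=-1
  edge (2, 6)→(1, 3): d=(-1,-3) top-left  bias=+0
    (0,1)@(1, 3): e=[0,64,0] → █  [on edge]
    (1,1)@(3, 3): e=[2,56,6] → █
    (2,1)@(5, 3): e=[4,48,12] → █
    (3,1)@(7, 3): e=[6,40,18] → █
    (4,1)@(9, 3): e=[8,32,24] → █
    (5,1)@(11, 3): e=[10,24,30] → █
    (6,1)@(13, 3): e=[12,16,36] → █
    (7,1)@(15, 3): e=[14,8,42] → █
    (8,1)@(17, 3): e=[16,0,48] → ·  [on edge]
    (0,2)@(1, 5): e=[42,24,-2] → ·
    (1,2)@(3, 5): e=[44,16,4] → █
    (3,2)@(7, 5): e=[48,0,16] → ·  [on edge]
  covered (10 px):
    · · · · · · · · · · · ·
    █ █ █ █ █ █ █ █ · · · ·
    · █ █ · · · · · · · · ·
    · · · · · · · · · · · ·

Z-buffer (winner per pixel, '.' = empty):
  . . . . . . . . . . . .
  2 2 2 2 2 2 2 2 0 0 0 .
  1 2 2 1 1 1 1 1 1 0 0 .
  . . . . . . . . . . . .

Final: 1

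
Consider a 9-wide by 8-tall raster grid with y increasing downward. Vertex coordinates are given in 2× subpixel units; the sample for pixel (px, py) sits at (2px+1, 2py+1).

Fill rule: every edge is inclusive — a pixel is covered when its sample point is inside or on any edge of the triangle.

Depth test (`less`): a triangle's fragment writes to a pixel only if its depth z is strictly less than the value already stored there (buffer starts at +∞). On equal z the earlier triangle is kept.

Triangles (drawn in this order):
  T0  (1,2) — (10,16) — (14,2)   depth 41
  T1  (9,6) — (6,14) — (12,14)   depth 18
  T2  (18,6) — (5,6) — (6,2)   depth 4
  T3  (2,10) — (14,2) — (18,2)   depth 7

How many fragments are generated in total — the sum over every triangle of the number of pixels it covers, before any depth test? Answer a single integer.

T0:
  2·area = 182  (B↔C swapped to make it positive)
  edge (1, 2)→(14, 2): d=(13,0) inclusive
  edge (14, 2)→(10, 16): d=(-4,14) inclusive
  edge (10, 16)→(1, 2): d=(-9,-14) inclusive
    (1,1)@(3, 3): e=[13,150,19] → █
    (2,1)@(5, 3): e=[13,122,47] → █
    (3,1)@(7, 3): e=[13,94,75] → █
    (4,1)@(9, 3): e=[13,66,103] → █
    (5,1)@(11, 3): e=[13,38,131] → █
    (6,1)@(13, 3): e=[13,10,159] → █
    (7,1)@(15, 3): e=[13,-18,187] → ·
    (1,2)@(3, 5): e=[39,142,1] → █
    (7,2)@(15, 5): e=[39,-26,169] → ·
    (1,3)@(3, 7): e=[65,134,-17] → ·
    (2,3)@(5, 7): e=[65,106,11] → █
    (6,3)@(13, 7): e=[65,-6,123] → ·
  covered (23 px):
    · · · · · · · · ·
    · █ █ █ █ █ █ · ·
    · █ █ █ █ █ █ · ·
    · · █ █ █ █ · · ·
    · · · █ █ █ · · ·
    · · · █ █ █ · · ·
    · · · · █ · · · ·
    · · · · · · · · ·
T1:
  2·area = 48  (B↔C swapped to make it positive)
  edge (9, 6)→(12, 14): d=(3,8) inclusive
  edge (12, 14)→(6, 14): d=(-6,0) inclusive
  edge (6, 14)→(9, 6): d=(3,-8) inclusive
    (4,3)@(9, 7): e=[3,42,3] → █
    (5,3)@(11, 7): e=[-13,42,19] → ·
    (4,4)@(9, 9): e=[9,30,9] → █
    (5,4)@(11, 9): e=[-7,30,25] → ·
    (4,5)@(9, 11): e=[15,18,15] → █
    (5,5)@(11, 11): e=[-1,18,31] → ·
    (3,6)@(7, 13): e=[37,6,5] → █
    (5,6)@(11, 13): e=[5,6,37] → █
    (6,6)@(13, 13): e=[-11,6,53] → ·
    (3,7)@(7, 15): e=[43,-6,11] → ·
    (4,7)@(9, 15): e=[27,-6,27] → ·
    (5,7)@(11, 15): e=[11,-6,43] → ·
  covered (6 px):
    · · · · · · · · ·
    · · · · · · · · ·
    · · · · · · · · ·
    · · · · █ · · · ·
    · · · · █ · · · ·
    · · · · █ · · · ·
    · · · █ █ █ · · ·
    · · · · · · · · ·
T2:
  2·area = 52
  edge (18, 6)→(5, 6): d=(-13,0) inclusive
  edge (5, 6)→(6, 2): d=(1,-4) inclusive
  edge (6, 2)→(18, 6): d=(12,4) inclusive
    (1,0)@(3, 1): e=[65,-13,0] → ·  [on edge]
    (3,1)@(7, 3): e=[39,5,8] → █
    (4,1)@(9, 3): e=[39,13,0] → █  [on edge]
    (5,1)@(11, 3): e=[39,21,-8] → ·
    (3,2)@(7, 5): e=[13,7,32] → █
    (5,2)@(11, 5): e=[13,23,16] → █
    (6,2)@(13, 5): e=[13,31,8] → █
    (7,2)@(15, 5): e=[13,39,0] → █  [on edge]
    (8,2)@(17, 5): e=[13,47,-8] → ·
    (3,3)@(7, 7): e=[-13,9,56] → ·
    (4,3)@(9, 7): e=[-13,17,48] → ·
    (5,3)@(11, 7): e=[-13,25,40] → ·
  covered (7 px):
    · · · · · · · · ·
    · · · █ █ · · · ·
    · · · █ █ █ █ █ ·
    · · · · · · · · ·
    · · · · · · · · ·
    · · · · · · · · ·
    · · · · · · · · ·
    · · · · · · · · ·
T3:
  2·area = 32
  edge (2, 10)→(14, 2): d=(12,-8) inclusive
  edge (14, 2)→(18, 2): d=(4,0) inclusive
  edge (18, 2)→(2, 10): d=(-16,8) inclusive
    (6,1)@(13, 3): e=[4,4,24] → █
    (7,1)@(15, 3): e=[20,4,8] → █
    (8,1)@(17, 3): e=[36,4,-8] → ·
    (5,2)@(11, 5): e=[12,12,8] → █
    (6,2)@(13, 5): e=[28,12,-8] → ·
    (7,2)@(15, 5): e=[44,12,-24] → ·
    (3,3)@(7, 7): e=[4,20,8] → █
    (4,3)@(9, 7): e=[20,20,-8] → ·
    (5,3)@(11, 7): e=[36,20,-24] → ·
    (3,4)@(7, 9): e=[28,28,-24] → ·
  covered (4 px):
    · · · · · · · · ·
    · · · · · · █ █ ·
    · · · · · █ · · ·
    · · · █ · · · · ·
    · · · · · · · · ·
    · · · · · · · · ·
    · · · · · · · · ·
    · · · · · · · · ·

Answer: 40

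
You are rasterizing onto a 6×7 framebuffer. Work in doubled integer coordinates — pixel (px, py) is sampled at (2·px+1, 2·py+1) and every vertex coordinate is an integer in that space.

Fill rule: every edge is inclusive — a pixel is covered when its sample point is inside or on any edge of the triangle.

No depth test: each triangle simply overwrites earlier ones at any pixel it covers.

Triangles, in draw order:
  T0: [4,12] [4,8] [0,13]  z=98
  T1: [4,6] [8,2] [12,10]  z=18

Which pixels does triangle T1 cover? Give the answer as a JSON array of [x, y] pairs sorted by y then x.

T0:
  2·area = 16  (B↔C swapped to make it positive)
  edge (4, 12)→(0, 13): d=(-4,1) inclusive
  edge (0, 13)→(4, 8): d=(4,-5) inclusive
  edge (4, 8)→(4, 12): d=(0,4) inclusive
    (1,5)@(3, 11): e=[5,7,4] → █
    (2,5)@(5, 11): e=[3,17,-4] → ·
    (1,6)@(3, 13): e=[-3,15,4] → ·
  covered (1 px):
    · · · · · ·
    · · · · · ·
    · · · · · ·
    · · · · · ·
    · · · · · ·
    · █ · · · ·
    · · · · · ·
T1:
  2·area = 48
  edge (4, 6)→(8, 2): d=(4,-4) inclusive
  edge (8, 2)→(12, 10): d=(4,8) inclusive
  edge (12, 10)→(4, 6): d=(-8,-4) inclusive
    (4,0)@(9, 1): e=[0,-12,60] → ·  [on edge]
    (3,1)@(7, 3): e=[0,12,36] → █  [on edge]
    (4,1)@(9, 3): e=[8,-4,44] → ·
    (2,2)@(5, 5): e=[0,36,12] → █  [on edge]
    (4,2)@(9, 5): e=[16,4,28] → █
    (5,2)@(11, 5): e=[24,-12,36] → ·
    (1,3)@(3, 7): e=[0,60,-12] → ·  [on edge]
    (2,3)@(5, 7): e=[8,44,-4] → ·
    (3,3)@(7, 7): e=[16,28,4] → █
    (5,3)@(11, 7): e=[32,-4,20] → ·
    (0,4)@(1, 9): e=[0,84,-36] → ·  [on edge]
    (3,4)@(7, 9): e=[24,36,-12] → ·
  covered (7 px):
    · · · · · ·
    · · · █ · ·
    · · █ █ █ ·
    · · · █ █ ·
    · · · · · █
    · · · · · ·
    · · · · · ·

Final: [[3,1],[2,2],[3,2],[4,2],[3,3],[4,3],[5,4]]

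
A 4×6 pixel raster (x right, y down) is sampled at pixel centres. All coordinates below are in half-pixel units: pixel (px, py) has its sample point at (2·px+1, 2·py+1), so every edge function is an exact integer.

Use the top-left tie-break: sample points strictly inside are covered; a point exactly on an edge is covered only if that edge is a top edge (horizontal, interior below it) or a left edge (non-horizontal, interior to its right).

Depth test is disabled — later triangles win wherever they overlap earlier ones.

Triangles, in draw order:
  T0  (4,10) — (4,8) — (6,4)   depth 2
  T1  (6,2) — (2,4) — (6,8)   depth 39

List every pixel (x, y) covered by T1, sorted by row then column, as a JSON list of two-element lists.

T0:
  2·area = 4
  edge (4, 10)→(4, 8): d=(0,-2) top-left  bias=+0
  edge (4, 8)→(6, 4): d=(2,-4) top-left  bias=+0
  edge (6, 4)→(4, 10): d=(-2,6) right/bottom  bias=-1
    (3,0)@(7, 1): e=[6,-2,0] → ·  [on edge]
    (2,3)@(5, 7): e=[2,2,0] → ·  [on edge]
  covered (0 px):
    · · · ·
    · · · ·
    · · · ·
    · · · ·
    · · · ·
    · · · ·
T1:
  2·area = 24  (B↔C swapped to make it positive)
  edge (6, 2)→(6, 8): d=(0,6) right/bottom  bias=-1
  edge (6, 8)→(2, 4): d=(-4,-4) top-left  bias=+0
  edge (2, 4)→(6, 2): d=(4,-2) top-left  bias=+0
    (0,1)@(1, 3): e=[30,0,-6] → ·  [on edge]
    (2,1)@(5, 3): e=[6,16,2] → #
    (3,1)@(7, 3): e=[-6,24,6] → ·
    (1,2)@(3, 5): e=[18,0,6] → #  [on edge]
    (3,2)@(7, 5): e=[-6,16,14] → ·
    (1,3)@(3, 7): e=[18,-8,14] → ·
    (2,3)@(5, 7): e=[6,0,18] → #  [on edge]
    (3,3)@(7, 7): e=[-6,8,22] → ·
    (2,4)@(5, 9): e=[6,-8,26] → ·
    (3,4)@(7, 9): e=[-6,0,30] → ·  [on edge]
  covered (4 px):
    · · · ·
    · · # ·
    · # # ·
    · · # ·
    · · · ·
    · · · ·

Answer: [[2,1],[1,2],[2,2],[2,3]]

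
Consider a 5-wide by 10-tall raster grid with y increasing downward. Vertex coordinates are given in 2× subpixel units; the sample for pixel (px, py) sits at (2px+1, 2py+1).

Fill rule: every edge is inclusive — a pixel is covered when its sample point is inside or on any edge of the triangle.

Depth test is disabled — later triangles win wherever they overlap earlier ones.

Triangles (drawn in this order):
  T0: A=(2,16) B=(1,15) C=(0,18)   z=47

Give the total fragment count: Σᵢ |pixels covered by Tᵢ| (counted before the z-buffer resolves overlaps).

T0:
  2·area = 4  (B↔C swapped to make it positive)
  edge (2, 16)→(0, 18): d=(-2,2) inclusive
  edge (0, 18)→(1, 15): d=(1,-3) inclusive
  edge (1, 15)→(2, 16): d=(1,1) inclusive
    (2,1)@(5, 3): e=[20,0,-16] → ·  [on edge]
    (1,4)@(3, 9): e=[12,0,-8] → ·  [on edge]
    (4,4)@(9, 9): e=[0,18,-14] → ·  [on edge]
    (3,5)@(7, 11): e=[0,14,-10] → ·  [on edge]
    (2,6)@(5, 13): e=[0,10,-6] → ·  [on edge]
    (0,7)@(1, 15): e=[4,0,0] → #  [on edge]
    (1,7)@(3, 15): e=[0,6,-2] → ·  [on edge]
    (0,8)@(1, 17): e=[0,2,2] → #  [on edge]
    (1,8)@(3, 17): e=[-4,8,0] → ·  [on edge]
    (0,9)@(1, 19): e=[-4,4,4] → ·
    (2,9)@(5, 19): e=[-12,16,0] → ·  [on edge]
  covered (2 px):
    · · · · ·
    · · · · ·
    · · · · ·
    · · · · ·
    · · · · ·
    · · · · ·
    · · · · ·
    # · · · ·
    # · · · ·
    · · · · ·

Result: 2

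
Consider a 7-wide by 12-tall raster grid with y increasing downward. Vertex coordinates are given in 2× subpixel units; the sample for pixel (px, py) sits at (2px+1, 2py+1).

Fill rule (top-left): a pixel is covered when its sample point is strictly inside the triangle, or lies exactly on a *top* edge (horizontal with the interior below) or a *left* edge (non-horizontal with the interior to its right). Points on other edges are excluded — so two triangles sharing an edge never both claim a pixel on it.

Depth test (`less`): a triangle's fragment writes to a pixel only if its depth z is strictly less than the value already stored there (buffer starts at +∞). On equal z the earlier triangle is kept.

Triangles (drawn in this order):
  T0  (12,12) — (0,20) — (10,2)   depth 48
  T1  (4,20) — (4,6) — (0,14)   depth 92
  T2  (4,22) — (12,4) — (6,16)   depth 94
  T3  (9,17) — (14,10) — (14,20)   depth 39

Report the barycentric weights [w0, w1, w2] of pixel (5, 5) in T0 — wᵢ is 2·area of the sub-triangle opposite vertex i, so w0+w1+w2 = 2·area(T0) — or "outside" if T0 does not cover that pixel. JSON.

T0:
  2·area = 136
  edge (12, 12)→(0, 20): d=(-12,8) right/bottom  bias=-1
  edge (0, 20)→(10, 2): d=(10,-18) top-left  bias=+0
  edge (10, 2)→(12, 12): d=(2,10) right/bottom  bias=-1
    (4,2)@(9, 5): e=[108,12,16] → X
    (5,2)@(11, 5): e=[92,48,-4] → .
    (4,3)@(9, 7): e=[84,32,20] → X
    (5,3)@(11, 7): e=[68,68,0] → .  [on edge]
    (3,4)@(7, 9): e=[76,16,44] → X
    (5,4)@(11, 9): e=[44,88,4] → X
    (6,4)@(13, 9): e=[28,124,-16] → .
    (2,5)@(5, 11): e=[68,0,68] → X  [on edge]
    (6,5)@(13, 11): e=[4,144,-12] → .
    (2,6)@(5, 13): e=[44,20,72] → X
    (5,6)@(11, 13): e=[-4,128,12] → .
    (1,7)@(3, 15): e=[36,4,96] → X
    (6,8)@(13, 17): e=[-68,204,0] → .  [on edge]
  covered (17 px):
    . . . . . . .
    . . . . . . .
    . . . . X . .
    . . . . X . .
    . . . X X X .
    . . X X X X .
    . . X X X . .
    . X X X . . .
    . X . . . . .
    X . . . . . .
    . . . . . . .
    . . . . . . .
T1:
  2·area = 56  (B↔C swapped to make it positive)
  edge (4, 20)→(0, 14): d=(-4,-6) top-left  bias=+0
  edge (0, 14)→(4, 6): d=(4,-8) top-left  bias=+0
  edge (4, 6)→(4, 20): d=(0,14) right/bottom  bias=-1
    (1,4)@(3, 9): e=[38,4,14] → X
    (2,4)@(5, 9): e=[50,20,-14] → .
    (1,5)@(3, 11): e=[30,12,14] → X
    (2,5)@(5, 11): e=[42,28,-14] → .
    (0,6)@(1, 13): e=[10,4,42] → X
    (2,6)@(5, 13): e=[34,36,-14] → .
    (0,7)@(1, 15): e=[2,12,42] → X
    (2,7)@(5, 15): e=[26,44,-14] → .
    (0,8)@(1, 17): e=[-6,20,42] → .
    (1,8)@(3, 17): e=[6,36,14] → X
    (2,8)@(5, 17): e=[18,52,-14] → .
    (1,9)@(3, 19): e=[-2,44,14] → .
  covered (7 px):
    . . . . . . .
    . . . . . . .
    . . . . . . .
    . . . . . . .
    . X . . . . .
    . X . . . . .
    X X . . . . .
    X X . . . . .
    . X . . . . .
    . . . . . . .
    . . . . . . .
    . . . . . . .
T2:
  2·area = 12  (B↔C swapped to make it positive)
  edge (4, 22)→(6, 16): d=(2,-6) top-left  bias=+0
  edge (6, 16)→(12, 4): d=(6,-12) top-left  bias=+0
  edge (12, 4)→(4, 22): d=(-8,18) right/bottom  bias=-1
    (5,0)@(11, 1): e=[0,-30,42] → .  [on edge]
    (4,3)@(9, 7): e=[0,-18,30] → .  [on edge]
    (3,6)@(7, 13): e=[0,-6,18] → .  [on edge]
    (3,7)@(7, 15): e=[4,6,2] → X
    (4,7)@(9, 15): e=[16,30,-34] → .
    (3,8)@(7, 17): e=[8,18,-14] → .
    (2,9)@(5, 19): e=[0,6,6] → X  [on edge]
    (3,9)@(7, 19): e=[12,30,-30] → .
    (2,10)@(5, 21): e=[4,18,-10] → .
  covered (2 px):
    . . . . . . .
    . . . . . . .
    . . . . . . .
    . . . . . . .
    . . . . . . .
    . . . . . . .
    . . . . . . .
    . . . X . . .
    . . . . . . .
    . . X . . . .
    . . . . . . .
    . . . . . . .
T3:
  2·area = 50
  edge (9, 17)→(14, 10): d=(5,-7) top-left  bias=+0
  edge (14, 10)→(14, 20): d=(0,10) right/bottom  bias=-1
  edge (14, 20)→(9, 17): d=(-5,-3) top-left  bias=+0
    (6,6)@(13, 13): e=[8,10,32] → X
    (5,7)@(11, 15): e=[4,30,16] → X
    (4,8)@(9, 17): e=[0,50,0] → X  [on edge]
    (4,9)@(9, 19): e=[10,50,-10] → .
    (5,9)@(11, 19): e=[24,30,-4] → .
    (6,9)@(13, 19): e=[38,10,2] → X
    (6,10)@(13, 21): e=[48,10,-8] → .
  covered (7 px):
    . . . . . . .
    . . . . . . .
    . . . . . . .
    . . . . . . .
    . . . . . . .
    . . . . . . .
    . . . . . . X
    . . . . . X X
    . . . . X X X
    . . . . . . X
    . . . . . . .
    . . . . . . .

Answer: [108,8,20]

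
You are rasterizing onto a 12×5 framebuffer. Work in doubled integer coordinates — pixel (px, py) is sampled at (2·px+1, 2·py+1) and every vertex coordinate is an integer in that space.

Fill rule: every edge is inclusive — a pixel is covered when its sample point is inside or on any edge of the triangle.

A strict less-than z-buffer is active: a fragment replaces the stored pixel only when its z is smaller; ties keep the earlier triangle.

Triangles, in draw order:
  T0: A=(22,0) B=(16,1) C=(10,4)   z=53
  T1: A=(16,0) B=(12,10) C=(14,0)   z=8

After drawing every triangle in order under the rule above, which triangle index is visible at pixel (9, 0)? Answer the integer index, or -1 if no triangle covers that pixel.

T0:
  2·area = 12  (B↔C swapped to make it positive)
  edge (22, 0)→(10, 4): d=(-12,4) inclusive
  edge (10, 4)→(16, 1): d=(6,-3) inclusive
  edge (16, 1)→(22, 0): d=(6,-1) inclusive
    (8,0)@(17, 1): e=[8,3,1] → █
    (9,0)@(19, 1): e=[0,9,3] → █  [on edge]
    (10,0)@(21, 1): e=[-8,15,5] → ·
    (6,1)@(13, 3): e=[0,3,9] → █  [on edge]
    (7,1)@(15, 3): e=[-8,9,11] → ·
    (8,1)@(17, 3): e=[-16,15,13] → ·
    (9,1)@(19, 3): e=[-24,21,15] → ·
    (3,2)@(7, 5): e=[0,-3,15] → ·  [on edge]
    (6,2)@(13, 5): e=[-24,15,21] → ·
    (0,3)@(1, 7): e=[0,-9,21] → ·  [on edge]
  covered (3 px):
    · · · · · · · · █ █ · ·
    · · · · · · █ · · · · ·
    · · · · · · · · · · · ·
    · · · · · · · · · · · ·
    · · · · · · · · · · · ·
T1:
  2·area = 20
  edge (16, 0)→(12, 10): d=(-4,10) inclusive
  edge (12, 10)→(14, 0): d=(2,-10) inclusive
  edge (14, 0)→(16, 0): d=(2,0) inclusive
    (7,0)@(15, 1): e=[6,12,2] → █
    (8,0)@(17, 1): e=[-14,32,2] → ·
    (7,1)@(15, 3): e=[-2,16,6] → ·
    (6,2)@(13, 5): e=[10,0,10] → █  [on edge]
    (7,2)@(15, 5): e=[-10,20,10] → ·
    (6,3)@(13, 7): e=[2,4,14] → █
    (7,3)@(15, 7): e=[-18,24,14] → ·
    (6,4)@(13, 9): e=[-6,8,18] → ·
  covered (3 px):
    · · · · · · · █ · · · ·
    · · · · · · · · · · · ·
    · · · · · · █ · · · · ·
    · · · · · · █ · · · · ·
    · · · · · · · · · · · ·

Z-buffer (winner per pixel, '.' = empty):
  . . . . . . . 1 0 0 . .
  . . . . . . 0 . . . . .
  . . . . . . 1 . . . . .
  . . . . . . 1 . . . . .
  . . . . . . . . . . . .

Final: 0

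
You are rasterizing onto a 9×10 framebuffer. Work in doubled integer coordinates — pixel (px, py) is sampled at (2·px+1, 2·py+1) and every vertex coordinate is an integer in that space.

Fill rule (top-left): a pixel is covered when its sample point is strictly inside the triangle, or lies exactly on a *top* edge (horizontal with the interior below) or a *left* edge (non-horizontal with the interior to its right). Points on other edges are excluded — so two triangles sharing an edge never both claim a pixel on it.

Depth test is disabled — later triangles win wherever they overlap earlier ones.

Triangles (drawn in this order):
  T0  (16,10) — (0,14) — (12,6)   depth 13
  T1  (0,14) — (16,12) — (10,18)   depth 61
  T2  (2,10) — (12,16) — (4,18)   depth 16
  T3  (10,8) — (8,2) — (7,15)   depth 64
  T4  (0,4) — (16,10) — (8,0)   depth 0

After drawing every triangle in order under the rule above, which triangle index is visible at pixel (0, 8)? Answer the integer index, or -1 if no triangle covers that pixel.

T0:
  2·area = 80
  edge (16, 10)→(0, 14): d=(-16,4) right/bottom  bias=-1
  edge (0, 14)→(12, 6): d=(12,-8) top-left  bias=+0
  edge (12, 6)→(16, 10): d=(4,4) right/bottom  bias=-1
    (3,0)@(7, 1): e=[180,-100,0] → ·  [on edge]
    (4,1)@(9, 3): e=[140,-60,0] → ·  [on edge]
    (5,2)@(11, 5): e=[100,-20,0] → ·  [on edge]
    (5,3)@(11, 7): e=[68,4,8] → #
    (6,3)@(13, 7): e=[60,20,0] → ·  [on edge]
    (4,4)@(9, 9): e=[44,12,24] → #
    (6,4)@(13, 9): e=[28,44,8] → #
    (7,4)@(15, 9): e=[20,60,0] → ·  [on edge]
    (2,5)@(5, 11): e=[28,4,48] → #
    (3,5)@(7, 11): e=[20,20,40] → #
    (6,5)@(13, 11): e=[-4,68,16] → ·
    (8,5)@(17, 11): e=[-20,100,0] → ·  [on edge]
  covered (9 px):
    · · · · · · · · ·
    · · · · · · · · ·
    · · · · · · · · ·
    · · · · · # · · ·
    · · · · # # # · ·
    · · # # # # · · ·
    · # · · · · · · ·
    · · · · · · · · ·
    · · · · · · · · ·
    · · · · · · · · ·
T1:
  2·area = 84
  edge (0, 14)→(16, 12): d=(16,-2) top-left  bias=+0
  edge (16, 12)→(10, 18): d=(-6,6) right/bottom  bias=-1
  edge (10, 18)→(0, 14): d=(-10,-4) top-left  bias=+0
    (8,5)@(17, 11): e=[-14,0,98] → ·  [on edge]
    (4,6)@(9, 13): e=[2,36,46] → #
    (5,6)@(11, 13): e=[6,24,54] → #
    (6,6)@(13, 13): e=[10,12,62] → #
    (7,6)@(15, 13): e=[14,0,70] → ·  [on edge]
    (1,7)@(3, 15): e=[22,60,2] → #
    (2,7)@(5, 15): e=[26,48,10] → #
    (3,7)@(7, 15): e=[30,36,18] → #
    (6,7)@(13, 15): e=[42,0,42] → ·  [on edge]
    (1,8)@(3, 17): e=[54,48,-18] → ·
    (2,8)@(5, 17): e=[58,36,-10] → ·
    (3,8)@(7, 17): e=[62,24,-2] → ·
    (5,8)@(11, 17): e=[70,0,14] → ·  [on edge]
    (4,9)@(9, 19): e=[98,0,-14] → ·  [on edge]
  covered (9 px):
    · · · · · · · · ·
    · · · · · · · · ·
    · · · · · · · · ·
    · · · · · · · · ·
    · · · · · · · · ·
    · · · · · · · · ·
    · · · · # # # · ·
    · # # # # # · · ·
    · · · · # · · · ·
    · · · · · · · · ·
T2:
  2·area = 68
  edge (2, 10)→(12, 16): d=(10,6) right/bottom  bias=-1
  edge (12, 16)→(4, 18): d=(-8,2) right/bottom  bias=-1
  edge (4, 18)→(2, 10): d=(-2,-8) top-left  bias=+0
    (1,5)@(3, 11): e=[4,58,6] → #
    (2,5)@(5, 11): e=[-8,54,22] → ·
    (1,6)@(3, 13): e=[24,42,2] → #
    (2,6)@(5, 13): e=[12,38,18] → #
    (3,6)@(7, 13): e=[0,34,34] → ·  [on edge]
    (1,7)@(3, 15): e=[44,26,-2] → ·
    (2,7)@(5, 15): e=[32,22,14] → #
    (3,7)@(7, 15): e=[20,18,30] → #
    (4,7)@(9, 15): e=[8,14,46] → #
    (5,7)@(11, 15): e=[-4,10,62] → ·
    (2,8)@(5, 17): e=[52,6,10] → #
    (4,8)@(9, 17): e=[28,-2,42] → ·
    (8,9)@(17, 19): e=[0,-34,102] → ·  [on edge]
  covered (8 px):
    · · · · · · · · ·
    · · · · · · · · ·
    · · · · · · · · ·
    · · · · · · · · ·
    · · · · · · · · ·
    · # · · · · · · ·
    · # # · · · · · ·
    · · # # # · · · ·
    · · # # · · · · ·
    · · · · · · · · ·
T3:
  2·area = 32  (B↔C swapped to make it positive)
  edge (10, 8)→(7, 15): d=(-3,7) right/bottom  bias=-1
  edge (7, 15)→(8, 2): d=(1,-13) top-left  bias=+0
  edge (8, 2)→(10, 8): d=(2,6) right/bottom  bias=-1
    (6,0)@(13, 1): e=[0,64,-32] → ·  [on edge]
    (4,2)@(9, 5): e=[16,16,0] → ·  [on edge]
    (4,3)@(9, 7): e=[10,18,4] → #
    (5,3)@(11, 7): e=[-4,44,-8] → ·
    (4,4)@(9, 9): e=[4,20,8] → #
    (5,4)@(11, 9): e=[-10,46,-4] → ·
    (4,5)@(9, 11): e=[-2,22,12] → ·
    (5,5)@(11, 11): e=[-16,48,0] → ·  [on edge]
    (3,7)@(7, 15): e=[0,0,32] → ·  [on edge]
    (6,8)@(13, 17): e=[-48,80,0] → ·  [on edge]
  covered (2 px):
    · · · · · · · · ·
    · · · · · · · · ·
    · · · · · · · · ·
    · · · · # · · · ·
    · · · · # · · · ·
    · · · · · · · · ·
    · · · · · · · · ·
    · · · · · · · · ·
    · · · · · · · · ·
    · · · · · · · · ·
T4:
  2·area = 112  (B↔C swapped to make it positive)
  edge (0, 4)→(8, 0): d=(8,-4) top-left  bias=+0
  edge (8, 0)→(16, 10): d=(8,10) right/bottom  bias=-1
  edge (16, 10)→(0, 4): d=(-16,-6) top-left  bias=+0
    (3,0)@(7, 1): e=[4,18,90] → #
    (4,0)@(9, 1): e=[12,-2,102] → ·
    (1,1)@(3, 3): e=[4,74,34] → #
    (2,1)@(5, 3): e=[12,54,46] → #
    (4,1)@(9, 3): e=[28,14,70] → #
    (5,1)@(11, 3): e=[36,-6,82] → ·
    (1,2)@(3, 5): e=[20,90,2] → #
    (5,2)@(11, 5): e=[52,10,50] → #
    (6,2)@(13, 5): e=[60,-10,62] → ·
    (1,3)@(3, 7): e=[36,106,-30] → ·
    (2,3)@(5, 7): e=[44,86,-18] → ·
    (3,3)@(7, 7): e=[52,66,-6] → ·
  covered (14 px):
    · · · # · · · · ·
    · # # # # · · · ·
    · # # # # # · · ·
    · · · · # # # · ·
    · · · · · · · # ·
    · · · · · · · · ·
    · · · · · · · · ·
    · · · · · · · · ·
    · · · · · · · · ·
    · · · · · · · · ·

Z-buffer (winner per pixel, '.' = empty):
  . . . 4 . . . . .
  . 4 4 4 4 . . . .
  . 4 4 4 4 4 . . .
  . . . . 4 4 4 . .
  . . . . 3 0 0 4 .
  . 2 0 0 0 0 . . .
  . 2 2 . 1 1 1 . .
  . 1 2 2 2 1 . . .
  . . 2 2 1 . . . .
  . . . . . . . . .

Final: -1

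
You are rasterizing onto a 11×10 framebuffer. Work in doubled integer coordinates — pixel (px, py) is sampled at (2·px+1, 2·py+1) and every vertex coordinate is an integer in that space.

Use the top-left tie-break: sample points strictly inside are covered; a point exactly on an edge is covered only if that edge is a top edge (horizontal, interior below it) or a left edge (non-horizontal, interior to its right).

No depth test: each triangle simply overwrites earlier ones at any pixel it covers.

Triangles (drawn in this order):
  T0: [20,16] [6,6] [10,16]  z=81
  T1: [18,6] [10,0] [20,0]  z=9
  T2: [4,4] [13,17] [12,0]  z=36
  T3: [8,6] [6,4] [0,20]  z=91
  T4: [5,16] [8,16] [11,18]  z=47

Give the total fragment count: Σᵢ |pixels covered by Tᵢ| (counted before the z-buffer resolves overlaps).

T0:
  2·area = 100  (B↔C swapped to make it positive)
  edge (20, 16)→(10, 16): d=(-10,0) right/bottom  bias=-1
  edge (10, 16)→(6, 6): d=(-4,-10) top-left  bias=+0
  edge (6, 6)→(20, 16): d=(14,10) right/bottom  bias=-1
    (3,3)@(7, 7): e=[90,6,4] → █
    (4,3)@(9, 7): e=[90,26,-16] → ·
    (3,4)@(7, 9): e=[70,-2,32] → ·
    (4,4)@(9, 9): e=[70,18,12] → █
    (5,4)@(11, 9): e=[70,38,-8] → ·
    (4,5)@(9, 11): e=[50,10,40] → █
    (5,5)@(11, 11): e=[50,30,20] → █
    (6,5)@(13, 11): e=[50,50,0] → ·  [on edge]
    (4,6)@(9, 13): e=[30,2,68] → █
    (6,6)@(13, 13): e=[30,42,28] → █
    (7,6)@(15, 13): e=[30,62,8] → █
    (8,6)@(17, 13): e=[30,82,-12] → ·
  covered (12 px):
    · · · · · · · · · · ·
    · · · · · · · · · · ·
    · · · · · · · · · · ·
    · · · █ · · · · · · ·
    · · · · █ · · · · · ·
    · · · · █ █ · · · · ·
    · · · · █ █ █ █ · · ·
    · · · · · █ █ █ █ · ·
    · · · · · · · · · · ·
    · · · · · · · · · · ·
T1:
  2·area = 60
  edge (18, 6)→(10, 0): d=(-8,-6) top-left  bias=+0
  edge (10, 0)→(20, 0): d=(10,0) top-left  bias=+0
  edge (20, 0)→(18, 6): d=(-2,6) right/bottom  bias=-1
    (6,0)@(13, 1): e=[10,10,40] → █
    (7,0)@(15, 1): e=[22,10,28] → █
    (8,0)@(17, 1): e=[34,10,16] → █
    (9,0)@(19, 1): e=[46,10,4] → █
    (10,0)@(21, 1): e=[58,10,-8] → ·
    (6,1)@(13, 3): e=[-6,30,36] → ·
    (7,1)@(15, 3): e=[6,30,24] → █
    (9,1)@(19, 3): e=[30,30,0] → ·  [on edge]
    (7,2)@(15, 5): e=[-10,50,20] → ·
    (8,2)@(17, 5): e=[2,50,8] → █
    (9,2)@(19, 5): e=[14,50,-4] → ·
    (8,3)@(17, 7): e=[-14,70,4] → ·
    (8,4)@(17, 9): e=[-30,90,0] → ·  [on edge]
    (7,7)@(15, 15): e=[-90,150,0] → ·  [on edge]
  covered (7 px):
    · · · · · · █ █ █ █ ·
    · · · · · · · █ █ · ·
    · · · · · · · · █ · ·
    · · · · · · · · · · ·
    · · · · · · · · · · ·
    · · · · · · · · · · ·
    · · · · · · · · · · ·
    · · · · · · · · · · ·
    · · · · · · · · · · ·
    · · · · · · · · · · ·
T2:
  2·area = 140  (B↔C swapped to make it positive)
  edge (4, 4)→(12, 0): d=(8,-4) top-left  bias=+0
  edge (12, 0)→(13, 17): d=(1,17) right/bottom  bias=-1
  edge (13, 17)→(4, 4): d=(-9,-13) top-left  bias=+0
    (5,0)@(11, 1): e=[4,18,118] → █
    (6,0)@(13, 1): e=[12,-16,144] → ·
    (3,1)@(7, 3): e=[4,88,48] → █
    (4,1)@(9, 3): e=[12,54,74] → █
    (6,1)@(13, 3): e=[28,-14,126] → ·
    (2,2)@(5, 5): e=[12,124,4] → █
    (6,2)@(13, 5): e=[44,-12,108] → ·
    (2,3)@(5, 7): e=[28,126,-14] → ·
    (3,3)@(7, 7): e=[36,92,12] → █
    (6,3)@(13, 7): e=[60,-10,90] → ·
    (3,4)@(7, 9): e=[52,94,-6] → ·
    (4,4)@(9, 9): e=[60,60,20] → █
    (6,8)@(13, 17): e=[140,0,0] → ·  [on edge]
  covered (16 px):
    · · · · · █ · · · · ·
    · · · █ █ █ · · · · ·
    · · █ █ █ █ · · · · ·
    · · · █ █ █ · · · · ·
    · · · · █ █ · · · · ·
    · · · · █ █ · · · · ·
    · · · · · █ · · · · ·
    · · · · · · · · · · ·
    · · · · · · · · · · ·
    · · · · · · · · · · ·
T3:
  2·area = 44  (B↔C swapped to make it positive)
  edge (8, 6)→(0, 20): d=(-8,14) right/bottom  bias=-1
  edge (0, 20)→(6, 4): d=(6,-16) top-left  bias=+0
  edge (6, 4)→(8, 6): d=(2,2) right/bottom  bias=-1
    (1,0)@(3, 1): e=[110,-66,0] → ·  [on edge]
    (2,1)@(5, 3): e=[66,-22,0] → ·  [on edge]
    (3,2)@(7, 5): e=[22,22,0] → ·  [on edge]
    (2,3)@(5, 7): e=[34,2,8] → █
    (3,3)@(7, 7): e=[6,34,4] → █
    (4,3)@(9, 7): e=[-22,66,0] → ·  [on edge]
    (2,4)@(5, 9): e=[18,14,12] → █
    (3,4)@(7, 9): e=[-10,46,8] → ·
    (5,4)@(11, 9): e=[-66,110,0] → ·  [on edge]
    (2,5)@(5, 11): e=[2,26,16] → █
    (3,5)@(7, 11): e=[-26,58,12] → ·
    (6,5)@(13, 11): e=[-110,154,0] → ·  [on edge]
    (7,6)@(15, 13): e=[-154,198,0] → ·  [on edge]
    (8,7)@(17, 15): e=[-198,242,0] → ·  [on edge]
    (9,8)@(19, 17): e=[-242,286,0] → ·  [on edge]
    (10,9)@(21, 19): e=[-286,330,0] → ·  [on edge]
  covered (5 px):
    · · · · · · · · · · ·
    · · · · · · · · · · ·
    · · · · · · · · · · ·
    · · █ █ · · · · · · ·
    · · █ · · · · · · · ·
    · · █ · · · · · · · ·
    · █ · · · · · · · · ·
    · · · · · · · · · · ·
    · · · · · · · · · · ·
    · · · · · · · · · · ·
T4:
  2·area = 6
  edge (5, 16)→(8, 16): d=(3,0) top-left  bias=+0
  edge (8, 16)→(11, 18): d=(3,2) right/bottom  bias=-1
  edge (11, 18)→(5, 16): d=(-6,-2) top-left  bias=+0
    (4,8)@(9, 17): e=[3,1,2] → █
    (5,8)@(11, 17): e=[3,-3,6] → ·
    (4,9)@(9, 19): e=[9,7,-10] → ·
  covered (1 px):
    · · · · · · · · · · ·
    · · · · · · · · · · ·
    · · · · · · · · · · ·
    · · · · · · · · · · ·
    · · · · · · · · · · ·
    · · · · · · · · · · ·
    · · · · · · · · · · ·
    · · · · · · · · · · ·
    · · · · █ · · · · · ·
    · · · · · · · · · · ·

Answer: 41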